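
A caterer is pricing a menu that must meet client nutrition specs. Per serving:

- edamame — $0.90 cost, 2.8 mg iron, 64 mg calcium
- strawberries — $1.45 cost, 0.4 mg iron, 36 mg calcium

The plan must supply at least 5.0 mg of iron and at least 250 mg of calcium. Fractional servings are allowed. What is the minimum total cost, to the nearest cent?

$3.52

edamame only: max(5.0/2.8, 250/64) = 3.906 servings → $3.52.
strawberries only: max(5.0/0.4, 250/36) = 12.5 servings → $18.12.
edamame + strawberries with both tight: 1.064 servings and 5.053 servings → $8.28.
Cheapest feasible corner: $3.52.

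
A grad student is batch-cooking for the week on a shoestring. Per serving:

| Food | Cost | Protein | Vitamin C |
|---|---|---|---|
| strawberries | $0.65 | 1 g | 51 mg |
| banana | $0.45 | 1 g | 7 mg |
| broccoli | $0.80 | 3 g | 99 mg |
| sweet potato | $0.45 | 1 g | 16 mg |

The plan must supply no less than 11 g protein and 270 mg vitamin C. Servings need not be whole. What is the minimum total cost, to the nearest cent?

$2.93

An LP optimum is at a vertex; with two nutrient constraints at most two foods are used. Check each candidate.
strawberries only: max(11/1, 270/51) = 11 servings → $7.15.
banana only: max(11/1, 270/7) = 38.57 servings → $17.36.
broccoli only: max(11/3, 270/99) = 3.667 servings → $2.93.
sweet potato only: max(11/1, 270/16) = 16.88 servings → $7.59.
strawberries + banana with both tight: 4.386 servings and 6.614 servings → $5.83.
strawberries + broccoli: intersection lies outside the first quadrant.
strawberries + sweet potato with both tight: 2.686 servings and 8.314 servings → $5.49.
banana + broccoli with both tight: 3.577 servings and 2.474 servings → $3.59.
banana + sweet potato with both targets exact would need a negative amount; discard.
broccoli + sweet potato with both tight: 1.843 servings and 5.471 servings → $3.94.
The minimum over all feasible corners is $2.93.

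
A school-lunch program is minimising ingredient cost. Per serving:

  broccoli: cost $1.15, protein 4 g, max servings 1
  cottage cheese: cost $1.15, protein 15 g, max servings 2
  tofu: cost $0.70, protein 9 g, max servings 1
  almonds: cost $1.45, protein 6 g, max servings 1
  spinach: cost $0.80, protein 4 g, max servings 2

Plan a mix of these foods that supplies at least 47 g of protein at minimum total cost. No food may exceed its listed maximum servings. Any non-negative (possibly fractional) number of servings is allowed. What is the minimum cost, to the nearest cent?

$4.60

Cost per g of protein: cottage cheese $0.0767, tofu $0.0778, spinach $0.2000, almonds $0.2417, broccoli $0.2875.
Take 2 servings of cottage cheese: +30.0 g protein for $2.30 (total $2.30, still need 17.0 g).
Take 1 serving of tofu: +9.0 g protein for $0.70 (total $3.00, still need 8.0 g).
Take 2 servings of spinach: +8.0 g protein for $1.60 (total $4.60, still need 0.0 g).
Greedy by cheapest-per-g is optimal for a single linear constraint, so the minimum cost is $4.60.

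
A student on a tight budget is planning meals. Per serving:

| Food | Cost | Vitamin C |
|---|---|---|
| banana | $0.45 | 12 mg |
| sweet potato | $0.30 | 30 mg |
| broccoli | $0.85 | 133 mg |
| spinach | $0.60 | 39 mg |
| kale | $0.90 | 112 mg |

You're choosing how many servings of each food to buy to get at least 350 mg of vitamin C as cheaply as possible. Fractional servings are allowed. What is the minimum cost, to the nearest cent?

$2.24

Cost per mg of vitamin C: broccoli $0.0064, kale $0.0080, sweet potato $0.0100, spinach $0.0154, banana $0.0375.
With no serving limits, use only broccoli: 350 mg / 133 mg = 2.632 servings × $0.85 = $2.24.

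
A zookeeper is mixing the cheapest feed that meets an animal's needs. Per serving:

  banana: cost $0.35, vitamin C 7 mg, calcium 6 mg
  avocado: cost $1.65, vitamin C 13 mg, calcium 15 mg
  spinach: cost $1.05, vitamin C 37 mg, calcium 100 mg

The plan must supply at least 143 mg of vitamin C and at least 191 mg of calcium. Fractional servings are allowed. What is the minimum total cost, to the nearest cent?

$4.06

Compare the cost at each extreme point of the feasible region.
banana only: max(143/7, 191/6) = 31.83 servings → $11.14.
avocado only: max(143/13, 191/15) = 12.73 servings → $21.01.
spinach only: max(143/37, 191/100) = 3.865 servings → $4.06.
banana + avocado: the both-tight solution has a negative serving — not a feasible corner.
banana + spinach with both tight: 15.13 servings and 1.002 servings → $6.35.
avocado + spinach with both tight: 9.709 servings and 0.4537 servings → $16.50.
So the least-cost plan costs $4.06.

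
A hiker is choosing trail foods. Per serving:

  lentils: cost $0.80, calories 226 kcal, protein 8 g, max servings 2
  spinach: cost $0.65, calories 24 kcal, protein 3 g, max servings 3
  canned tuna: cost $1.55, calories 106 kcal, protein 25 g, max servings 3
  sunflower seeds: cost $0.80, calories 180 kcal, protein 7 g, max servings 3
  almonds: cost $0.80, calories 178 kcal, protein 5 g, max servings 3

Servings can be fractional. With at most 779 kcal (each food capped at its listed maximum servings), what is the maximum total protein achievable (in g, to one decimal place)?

Protein per kcal: canned tuna 0.2358, spinach 0.125, sunflower seeds 0.03889, lentils 0.0354, almonds 0.02809.
Take 3 servings of canned tuna: uses 318 kcal, +75.0 g protein (running total 75.0 g).
Take 3 servings of spinach: uses 72 kcal, +9.0 g protein (running total 84.0 g).
Take 2.161 servings of sunflower seeds: uses 389 kcal, +15.1 g protein (running total 99.1 g).
Greedy by best ratio exhausts the calories allowance optimally: 99.1 g.

99.1 g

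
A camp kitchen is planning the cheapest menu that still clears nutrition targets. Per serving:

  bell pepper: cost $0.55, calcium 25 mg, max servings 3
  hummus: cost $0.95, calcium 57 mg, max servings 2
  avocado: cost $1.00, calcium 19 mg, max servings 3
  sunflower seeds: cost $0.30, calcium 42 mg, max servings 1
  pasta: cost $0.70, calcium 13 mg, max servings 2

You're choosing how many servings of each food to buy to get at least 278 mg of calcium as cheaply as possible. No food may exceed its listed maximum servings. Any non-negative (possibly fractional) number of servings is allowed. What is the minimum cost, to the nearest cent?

$6.32

Cost per mg of calcium: sunflower seeds $0.0071, hummus $0.0167, bell pepper $0.0220, avocado $0.0526, pasta $0.0538.
Take 1 serving of sunflower seeds: +42.0 mg calcium for $0.30 (total $0.30, still need 236.0 mg).
Take 2 servings of hummus: +114.0 mg calcium for $1.90 (total $2.20, still need 122.0 mg).
Take 3 servings of bell pepper: +75.0 mg calcium for $1.65 (total $3.85, still need 47.0 mg).
Take 2.474 servings of avocado: +47.0 mg calcium for $2.47 (total $6.32, still need 0.0 mg).
Filling from the cheapest source first is optimal under one linear minimum: $6.32.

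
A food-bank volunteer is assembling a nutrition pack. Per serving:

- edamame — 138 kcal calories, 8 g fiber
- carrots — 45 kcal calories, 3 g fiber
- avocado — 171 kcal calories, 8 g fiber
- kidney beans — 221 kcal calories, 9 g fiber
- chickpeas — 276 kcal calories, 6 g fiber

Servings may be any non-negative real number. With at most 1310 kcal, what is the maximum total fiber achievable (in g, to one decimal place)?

87.3 g

Fiber per kcal: carrots 0.06667, edamame 0.05797, avocado 0.04678, kidney beans 0.04072, chickpeas 0.02174.
With no serving limits, spend the whole calories allowance on carrots: 1310 kcal / 45 kcal × 3 g = 87.3 g.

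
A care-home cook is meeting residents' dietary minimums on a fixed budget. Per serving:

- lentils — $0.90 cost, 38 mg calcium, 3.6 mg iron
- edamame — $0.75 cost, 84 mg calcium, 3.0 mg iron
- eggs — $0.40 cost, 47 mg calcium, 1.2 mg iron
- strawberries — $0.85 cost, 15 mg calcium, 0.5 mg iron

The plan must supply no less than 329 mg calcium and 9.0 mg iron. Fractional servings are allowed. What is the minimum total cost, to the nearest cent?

Minimising a linear cost over {calcium ≥ 329, iron ≥ 9.0, servings ≥ 0} — the optimum is at a vertex, using one or two foods.
lentils only: max(329/38, 9.0/3.6) = 8.658 servings → $7.79.
edamame only: max(329/84, 9.0/3.0) = 3.917 servings → $2.94.
eggs only: max(329/47, 9.0/1.2) = 7.5 servings → $3.00.
strawberries only: max(329/15, 9.0/0.5) = 21.93 servings → $18.64.
lentils + edamame: the both-tight solution has a negative serving — not a feasible corner.
lentils + eggs with both tight: 0.2282 servings and 6.816 servings → $2.93.
lentils + strawberries: the both-tight solution has a negative serving — not a feasible corner.
edamame + eggs with both tight: 0.7015 servings and 5.746 servings → $2.82.
edamame + strawberries: the both-tight solution has a negative serving — not a feasible corner.
eggs + strawberries with both tight: 5.364 servings and 5.127 servings → $6.50.
Cheapest feasible corner: $2.82.

$2.82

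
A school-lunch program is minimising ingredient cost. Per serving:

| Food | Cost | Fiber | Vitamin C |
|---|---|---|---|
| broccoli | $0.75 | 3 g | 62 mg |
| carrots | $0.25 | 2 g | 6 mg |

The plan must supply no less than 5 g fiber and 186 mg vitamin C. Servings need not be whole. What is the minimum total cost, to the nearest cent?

$2.25

broccoli only: max(5/3, 186/62) = 3 servings → $2.25.
carrots only: max(5/2, 186/6) = 31 servings → $7.75.
broccoli + carrots with both targets exact would need a negative amount; discard.
Cheapest feasible corner: $2.25.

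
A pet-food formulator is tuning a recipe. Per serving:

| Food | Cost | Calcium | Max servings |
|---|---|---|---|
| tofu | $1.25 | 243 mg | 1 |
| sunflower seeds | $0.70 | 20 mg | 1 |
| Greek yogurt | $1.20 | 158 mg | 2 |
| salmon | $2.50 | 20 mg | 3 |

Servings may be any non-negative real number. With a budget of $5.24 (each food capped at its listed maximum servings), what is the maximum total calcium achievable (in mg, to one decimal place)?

586.1 mg

Calcium per dollar: tofu 194.4, Greek yogurt 131.7, sunflower seeds 28.57, salmon 8.
Take 1 serving of tofu: spends $1.25, +243.0 mg calcium (running total 243.0 mg).
Take 2 servings of Greek yogurt: spends $2.40, +316.0 mg calcium (running total 559.0 mg).
Take 1 serving of sunflower seeds: spends $0.70, +20.0 mg calcium (running total 579.0 mg).
Take 0.356 servings of salmon: spends $0.89, +7.1 mg calcium (running total 586.1 mg).
Filling greedily by calcium-per-dollar is optimal for one linear limit, giving 586.1 mg.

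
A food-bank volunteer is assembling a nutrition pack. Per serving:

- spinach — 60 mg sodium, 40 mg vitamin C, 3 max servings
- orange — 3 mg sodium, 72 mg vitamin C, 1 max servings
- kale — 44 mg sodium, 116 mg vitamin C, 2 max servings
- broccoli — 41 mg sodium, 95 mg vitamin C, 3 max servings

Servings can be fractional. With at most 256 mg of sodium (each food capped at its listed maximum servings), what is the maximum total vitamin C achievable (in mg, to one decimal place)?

Vitamin C per mg sodium: orange 24, kale 2.636, broccoli 2.317, spinach 0.6667.
Take 1 serving of orange: uses 3 mg sodium, +72.0 mg vitamin C (running total 72.0 mg).
Take 2 servings of kale: uses 88 mg sodium, +232.0 mg vitamin C (running total 304.0 mg).
Take 3 servings of broccoli: uses 123 mg sodium, +285.0 mg vitamin C (running total 589.0 mg).
Take 0.7 servings of spinach: uses 42 mg sodium, +28.0 mg vitamin C (running total 617.0 mg).
Filling greedily by vitamin C-per-mg sodium is optimal for one linear limit, giving 617.0 mg.

617.0 mg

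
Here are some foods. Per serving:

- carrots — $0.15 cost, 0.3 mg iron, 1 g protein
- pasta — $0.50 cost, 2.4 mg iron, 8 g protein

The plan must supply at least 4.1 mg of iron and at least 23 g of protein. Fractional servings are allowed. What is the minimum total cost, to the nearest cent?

For a min-cost LP with two ≥-constraints, a basic feasible solution has at most two positive variables.
carrots only: max(4.1/0.3, 23/1) = 23 servings → $3.45.
pasta only: max(4.1/2.4, 23/8) = 2.875 servings → $1.44.
carrots + pasta (both tight): parallel constraints — no distinct corner.
So the least-cost plan costs $1.44.

$1.44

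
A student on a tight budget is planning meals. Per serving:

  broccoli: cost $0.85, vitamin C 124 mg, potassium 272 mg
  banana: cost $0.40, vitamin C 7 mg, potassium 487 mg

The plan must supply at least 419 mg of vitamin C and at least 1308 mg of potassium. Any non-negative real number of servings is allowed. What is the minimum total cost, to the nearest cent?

$3.16

The cheapest plan sits at a corner of the feasible region — with two constraints it uses at most two foods.
broccoli only: max(419/124, 1308/272) = 4.809 servings → $4.09.
banana only: max(419/7, 1308/487) = 59.86 servings → $23.94.
broccoli + banana with both tight: 3.332 servings and 0.8246 servings → $3.16.
So the least-cost plan costs $3.16.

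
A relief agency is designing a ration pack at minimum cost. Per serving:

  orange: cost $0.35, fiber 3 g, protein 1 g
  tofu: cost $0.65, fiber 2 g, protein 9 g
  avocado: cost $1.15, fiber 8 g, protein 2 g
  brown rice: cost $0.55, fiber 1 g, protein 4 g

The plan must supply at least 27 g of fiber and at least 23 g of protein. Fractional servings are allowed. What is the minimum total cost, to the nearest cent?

orange only: max(27/3, 23/1) = 23 servings → $8.05.
tofu only: max(27/2, 23/9) = 13.5 servings → $8.78.
avocado only: max(27/8, 23/2) = 11.5 servings → $13.22.
brown rice only: max(27/1, 23/4) = 27 servings → $14.85.
orange + tofu with both tight: 7.88 servings and 1.68 servings → $3.85.
orange + avocado with both targets exact would need a negative amount; discard.
orange + brown rice with both tight: 7.727 servings and 3.818 servings → $4.80.
tofu + avocado with both tight: 1.912 servings and 2.897 servings → $4.57.
tofu + brown rice: the both-tight solution has a negative serving — not a feasible corner.
avocado + brown rice with both tight: 2.833 servings and 4.333 servings → $5.64.
So the least-cost plan costs $3.85.

$3.85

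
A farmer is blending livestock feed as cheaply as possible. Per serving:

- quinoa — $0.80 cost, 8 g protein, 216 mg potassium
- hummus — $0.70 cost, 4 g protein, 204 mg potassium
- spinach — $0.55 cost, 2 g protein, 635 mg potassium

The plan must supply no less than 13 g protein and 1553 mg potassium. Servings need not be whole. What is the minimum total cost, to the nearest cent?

Compare the cost at each extreme point of the feasible region.
quinoa only: max(13/8, 1553/216) = 7.19 servings → $5.75.
hummus only: max(13/4, 1553/204) = 7.613 servings → $5.33.
spinach only: max(13/2, 1553/635) = 6.5 servings → $3.58.
quinoa + hummus: intersection lies outside the first quadrant.
quinoa + spinach with both tight: 1.108 servings and 2.069 servings → $2.02.
hummus + spinach with both tight: 2.415 servings and 1.67 servings → $2.61.
The minimum over all feasible corners is $2.02.

$2.02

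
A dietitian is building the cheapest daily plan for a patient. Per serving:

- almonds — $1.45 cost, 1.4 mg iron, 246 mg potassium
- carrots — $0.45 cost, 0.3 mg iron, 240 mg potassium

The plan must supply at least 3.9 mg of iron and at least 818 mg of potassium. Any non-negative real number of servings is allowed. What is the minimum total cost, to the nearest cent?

$4.14

Compare the cost at each extreme point of the feasible region.
almonds only: max(3.9/1.4, 818/246) = 3.325 servings → $4.82.
carrots only: max(3.9/0.3, 818/240) = 13 servings → $5.85.
almonds + carrots with both tight: 2.634 servings and 0.7086 servings → $4.14.
The minimum over all feasible corners is $4.14.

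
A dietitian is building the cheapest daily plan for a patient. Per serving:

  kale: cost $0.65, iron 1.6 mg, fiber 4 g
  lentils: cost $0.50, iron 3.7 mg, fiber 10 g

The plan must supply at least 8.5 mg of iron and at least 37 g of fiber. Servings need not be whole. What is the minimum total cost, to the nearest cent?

This is a tiny linear program; its minimum lies at a vertex of the feasible set. List the vertices and price them.
kale only: max(8.5/1.6, 37/4) = 9.25 servings → $6.01.
lentils only: max(8.5/3.7, 37/10) = 3.7 servings → $1.85.
kale + lentils with both targets exact would need a negative amount; discard.
So the least-cost plan costs $1.85.

$1.85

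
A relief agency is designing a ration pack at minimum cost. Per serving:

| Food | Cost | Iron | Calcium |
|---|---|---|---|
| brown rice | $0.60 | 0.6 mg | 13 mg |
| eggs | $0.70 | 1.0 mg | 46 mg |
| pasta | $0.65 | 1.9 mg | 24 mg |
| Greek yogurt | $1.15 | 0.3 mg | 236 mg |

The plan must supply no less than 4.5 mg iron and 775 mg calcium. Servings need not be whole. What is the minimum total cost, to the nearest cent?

An LP optimum is at a vertex; with two nutrient constraints at most two foods are used. Check each candidate.
brown rice only: max(4.5/0.6, 775/13) = 59.62 servings → $35.77.
eggs only: max(4.5/1.0, 775/46) = 16.85 servings → $11.79.
pasta only: max(4.5/1.9, 775/24) = 32.29 servings → $20.99.
Greek yogurt only: max(4.5/0.3, 775/236) = 15 servings → $17.25.
brown rice + eggs with both targets exact would need a negative amount; discard.
brown rice + pasta: the both-tight solution has a negative serving — not a feasible corner.
brown rice + Greek yogurt with both tight: 6.024 servings and 2.952 servings → $7.01.
eggs + pasta with both targets exact would need a negative amount; discard.
eggs + Greek yogurt with both tight: 3.733 servings and 2.556 servings → $5.55.
pasta + Greek yogurt with both tight: 1.88 servings and 3.093 servings → $4.78.
The minimum over all feasible corners is $4.78.

$4.78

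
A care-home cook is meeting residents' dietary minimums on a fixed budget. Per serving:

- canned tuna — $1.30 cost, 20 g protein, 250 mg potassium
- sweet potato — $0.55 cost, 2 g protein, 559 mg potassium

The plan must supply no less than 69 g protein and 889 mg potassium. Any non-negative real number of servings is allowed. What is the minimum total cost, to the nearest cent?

$4.51

Compare the cost at each extreme point of the feasible region.
canned tuna only: max(69/20, 889/250) = 3.556 servings → $4.62.
sweet potato only: max(69/2, 889/559) = 34.5 servings → $18.98.
canned tuna + sweet potato with both tight: 3.445 servings and 0.04963 servings → $4.51.
Cheapest feasible corner: $4.51.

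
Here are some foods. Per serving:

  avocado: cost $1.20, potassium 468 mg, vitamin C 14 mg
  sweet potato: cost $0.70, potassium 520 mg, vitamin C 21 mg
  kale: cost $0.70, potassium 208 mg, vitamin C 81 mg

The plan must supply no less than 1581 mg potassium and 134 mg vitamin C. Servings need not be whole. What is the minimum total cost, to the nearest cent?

An LP optimum is at a vertex; with two nutrient constraints at most two foods are used. Check each candidate.
avocado only: max(1581/468, 134/14) = 9.571 servings → $11.49.
sweet potato only: max(1581/520, 134/21) = 6.381 servings → $4.47.
kale only: max(1581/208, 134/81) = 7.601 servings → $5.32.
avocado + sweet potato: the both-tight solution has a negative serving — not a feasible corner.
avocado + kale with both tight: 2.863 servings and 1.16 servings → $4.25.
sweet potato + kale with both tight: 2.654 servings and 0.9663 servings → $2.53.
The minimum over all feasible corners is $2.53.

$2.53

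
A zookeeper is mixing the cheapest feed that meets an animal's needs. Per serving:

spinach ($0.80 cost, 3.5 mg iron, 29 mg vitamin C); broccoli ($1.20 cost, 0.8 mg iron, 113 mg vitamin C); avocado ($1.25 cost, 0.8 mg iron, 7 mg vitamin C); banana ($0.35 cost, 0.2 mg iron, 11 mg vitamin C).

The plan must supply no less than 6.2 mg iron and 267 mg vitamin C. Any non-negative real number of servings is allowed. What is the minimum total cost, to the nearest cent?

For a min-cost LP with two ≥-constraints, a basic feasible solution has at most two positive variables.
spinach only: max(6.2/3.5, 267/29) = 9.207 servings → $7.37.
broccoli only: max(6.2/0.8, 267/113) = 7.75 servings → $9.30.
avocado only: max(6.2/0.8, 267/7) = 38.14 servings → $47.68.
banana only: max(6.2/0.2, 267/11) = 31 servings → $10.85.
spinach + broccoli with both tight: 1.308 servings and 2.027 servings → $3.48.
spinach + avocado with both targets exact would need a negative amount; discard.
spinach + banana with both tight: 0.4526 servings and 23.08 servings → $8.44.
broccoli + avocado with both tight: 2.007 servings and 5.743 servings → $9.59.
broccoli + banana: intersection lies outside the first quadrant.
avocado + banana with both tight: 2 servings and 23 servings → $10.55.
Cheapest feasible corner: $3.48.

$3.48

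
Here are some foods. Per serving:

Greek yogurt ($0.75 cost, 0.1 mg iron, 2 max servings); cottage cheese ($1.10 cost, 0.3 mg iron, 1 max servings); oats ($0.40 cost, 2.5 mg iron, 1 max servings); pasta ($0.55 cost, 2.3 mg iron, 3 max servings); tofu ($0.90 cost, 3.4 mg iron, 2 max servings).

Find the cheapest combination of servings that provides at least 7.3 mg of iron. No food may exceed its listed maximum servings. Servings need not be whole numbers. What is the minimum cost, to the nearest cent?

$1.55

Cost per mg of iron: oats $0.1600, pasta $0.2391, tofu $0.2647, cottage cheese $3.6667, Greek yogurt $7.5000.
Take 1 serving of oats: +2.5 mg iron for $0.40 (total $0.40, still need 4.8 mg).
Take 2.087 servings of pasta: +4.8 mg iron for $1.15 (total $1.55, still need 0.0 mg).
Filling from the cheapest source first is optimal under one linear minimum: $1.55.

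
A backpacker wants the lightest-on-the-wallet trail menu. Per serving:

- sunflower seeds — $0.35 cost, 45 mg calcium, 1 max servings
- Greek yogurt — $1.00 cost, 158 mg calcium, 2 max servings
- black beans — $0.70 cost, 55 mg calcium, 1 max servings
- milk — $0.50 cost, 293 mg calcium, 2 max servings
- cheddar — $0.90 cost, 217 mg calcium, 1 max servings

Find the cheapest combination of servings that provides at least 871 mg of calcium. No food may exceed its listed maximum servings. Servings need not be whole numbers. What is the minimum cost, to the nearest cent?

Cost per mg of calcium: milk $0.0017, cheddar $0.0041, Greek yogurt $0.0063, sunflower seeds $0.0078, black beans $0.0127.
Take 2 servings of milk: +586.0 mg calcium for $1.00 (total $1.00, still need 285.0 mg).
Take 1 serving of cheddar: +217.0 mg calcium for $0.90 (total $1.90, still need 68.0 mg).
Take 0.4304 servings of Greek yogurt: +68.0 mg calcium for $0.43 (total $2.33, still need 0.0 mg).
Greedy by cheapest-per-mg is optimal for a single linear constraint, so the minimum cost is $2.33.

$2.33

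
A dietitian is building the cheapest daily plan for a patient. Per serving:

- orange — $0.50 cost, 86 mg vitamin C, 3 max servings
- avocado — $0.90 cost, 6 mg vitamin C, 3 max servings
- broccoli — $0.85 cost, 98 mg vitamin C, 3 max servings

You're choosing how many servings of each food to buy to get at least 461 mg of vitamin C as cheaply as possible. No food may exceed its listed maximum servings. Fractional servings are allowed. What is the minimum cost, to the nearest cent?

$3.26

Cost per mg of vitamin C: orange $0.0058, broccoli $0.0087, avocado $0.1500.
Take 3 servings of orange: +258.0 mg vitamin C for $1.50 (total $1.50, still need 203.0 mg).
Take 2.071 servings of broccoli: +203.0 mg vitamin C for $1.76 (total $3.26, still need 0.0 mg).
Filling from the cheapest source first is optimal under one linear minimum: $3.26.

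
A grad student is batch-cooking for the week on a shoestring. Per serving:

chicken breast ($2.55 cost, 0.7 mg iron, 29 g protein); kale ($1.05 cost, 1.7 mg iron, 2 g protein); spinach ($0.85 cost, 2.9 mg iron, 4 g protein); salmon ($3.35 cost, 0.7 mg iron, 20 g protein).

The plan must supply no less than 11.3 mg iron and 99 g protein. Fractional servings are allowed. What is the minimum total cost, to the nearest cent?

At the optimum either one food covers both requirements or two foods hit both targets exactly; no other combination can be cheaper.
chicken breast only: max(11.3/0.7, 99/29) = 16.14 servings → $41.16.
kale only: max(11.3/1.7, 99/2) = 49.5 servings → $51.98.
spinach only: max(11.3/2.9, 99/4) = 24.75 servings → $21.04.
salmon only: max(11.3/0.7, 99/20) = 16.14 servings → $54.08.
chicken breast + kale with both tight: 3.042 servings and 5.395 servings → $13.42.
chicken breast + spinach with both tight: 2.975 servings and 3.178 servings → $10.29.
chicken breast + salmon: the both-tight solution has a negative serving — not a feasible corner.
kale + spinach with both targets exact would need a negative amount; discard.
kale + salmon with both tight: 4.807 servings and 4.469 servings → $20.02.
spinach + salmon with both tight: 2.839 servings and 4.382 servings → $17.09.
Cheapest feasible corner: $10.29.

$10.29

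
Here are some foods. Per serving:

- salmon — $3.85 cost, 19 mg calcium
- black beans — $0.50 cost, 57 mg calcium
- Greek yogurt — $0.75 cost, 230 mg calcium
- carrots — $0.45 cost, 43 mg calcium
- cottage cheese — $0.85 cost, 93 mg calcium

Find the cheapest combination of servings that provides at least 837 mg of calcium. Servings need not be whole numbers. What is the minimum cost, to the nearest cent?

$2.73

Cost per mg of calcium: Greek yogurt $0.0033, black beans $0.0088, cottage cheese $0.0091, carrots $0.0105, salmon $0.2026.
With no serving limits, use only Greek yogurt: 837 mg / 230 mg = 3.639 servings × $0.75 = $2.73.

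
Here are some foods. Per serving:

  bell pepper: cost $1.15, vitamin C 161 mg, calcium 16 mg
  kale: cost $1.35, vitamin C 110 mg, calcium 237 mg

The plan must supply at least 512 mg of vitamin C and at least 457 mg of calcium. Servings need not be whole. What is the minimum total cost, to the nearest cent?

Two binding constraints pin down two serving amounts, so the optimal mix uses at most two foods. The candidates are each food alone (scaled to the tighter of vitamin C/calcium) and each pair with both constraints tight.
bell pepper only: max(512/161, 457/16) = 28.56 servings → $32.85.
kale only: max(512/110, 457/237) = 4.655 servings → $6.28.
bell pepper + kale with both tight: 1.953 servings and 1.796 servings → $4.67.
Cheapest feasible corner: $4.67.

$4.67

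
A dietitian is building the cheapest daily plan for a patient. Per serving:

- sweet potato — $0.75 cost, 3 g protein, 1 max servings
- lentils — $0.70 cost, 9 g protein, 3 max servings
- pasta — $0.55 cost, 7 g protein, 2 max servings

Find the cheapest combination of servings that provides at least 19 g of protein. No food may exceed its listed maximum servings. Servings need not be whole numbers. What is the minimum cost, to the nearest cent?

Cost per g of protein: lentils $0.0778, pasta $0.0786, sweet potato $0.2500.
Take 2.111 servings of lentils: +19.0 g protein for $1.48 (total $1.48, still need 0.0 g).
Greedy by cheapest-per-g is optimal for a single linear constraint, so the minimum cost is $1.48.

$1.48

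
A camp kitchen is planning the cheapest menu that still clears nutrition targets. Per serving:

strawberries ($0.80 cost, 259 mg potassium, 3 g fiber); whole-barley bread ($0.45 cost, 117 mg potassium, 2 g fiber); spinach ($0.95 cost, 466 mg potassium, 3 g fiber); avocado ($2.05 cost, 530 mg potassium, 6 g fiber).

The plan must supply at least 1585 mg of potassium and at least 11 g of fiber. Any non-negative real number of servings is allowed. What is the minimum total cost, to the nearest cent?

The cheapest plan sits at a corner of the feasible region — with two constraints it uses at most two foods.
strawberries only: max(1585/259, 11/3) = 6.12 servings → $4.90.
whole-barley bread only: max(1585/117, 11/2) = 13.55 servings → $6.10.
spinach only: max(1585/466, 11/3) = 3.667 servings → $3.48.
avocado only: max(1585/530, 11/6) = 2.991 servings → $6.13.
strawberries + whole-barley bread: intersection lies outside the first quadrant.
strawberries + spinach with both tight: 0.5974 servings and 3.069 servings → $3.39.
strawberries + avocado: the both-tight solution has a negative serving — not a feasible corner.
whole-barley bread + spinach with both tight: 0.6386 servings and 3.241 servings → $3.37.
whole-barley bread + avocado: intersection lies outside the first quadrant.
spinach + avocado with both tight: 3.051 servings and 0.3076 servings → $3.53.
So the least-cost plan costs $3.37.

$3.37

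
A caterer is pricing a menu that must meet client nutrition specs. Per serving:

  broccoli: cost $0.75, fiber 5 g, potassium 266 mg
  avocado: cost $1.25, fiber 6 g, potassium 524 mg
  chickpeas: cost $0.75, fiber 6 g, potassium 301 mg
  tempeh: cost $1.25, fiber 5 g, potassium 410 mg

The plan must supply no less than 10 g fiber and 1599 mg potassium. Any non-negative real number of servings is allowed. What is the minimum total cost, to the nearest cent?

$3.81

broccoli only: max(10/5, 1599/266) = 6.011 servings → $4.51.
avocado only: max(10/6, 1599/524) = 3.052 servings → $3.81.
chickpeas only: max(10/6, 1599/301) = 5.312 servings → $3.98.
tempeh only: max(10/5, 1599/410) = 3.9 servings → $4.88.
broccoli + avocado: the both-tight solution has a negative serving — not a feasible corner.
broccoli + chickpeas: the both-tight solution has a negative serving — not a feasible corner.
broccoli + tempeh: the both-tight solution has a negative serving — not a feasible corner.
avocado + chickpeas: intersection lies outside the first quadrant.
avocado + tempeh: intersection lies outside the first quadrant.
chickpeas + tempeh: the both-tight solution has a negative serving — not a feasible corner.
The minimum over all feasible corners is $3.81.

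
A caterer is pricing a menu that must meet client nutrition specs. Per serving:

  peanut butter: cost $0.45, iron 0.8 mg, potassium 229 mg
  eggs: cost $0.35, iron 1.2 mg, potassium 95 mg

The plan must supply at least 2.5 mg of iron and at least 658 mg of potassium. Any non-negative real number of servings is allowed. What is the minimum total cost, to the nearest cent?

$1.33

Two binding constraints pin down two serving amounts, so the optimal mix uses at most two foods. The candidates are each food alone (scaled to the tighter of iron/potassium) and each pair with both constraints tight.
peanut butter only: max(2.5/0.8, 658/229) = 3.125 servings → $1.41.
eggs only: max(2.5/1.2, 658/95) = 6.926 servings → $2.42.
peanut butter + eggs with both tight: 2.777 servings and 0.2319 servings → $1.33.
So the least-cost plan costs $1.33.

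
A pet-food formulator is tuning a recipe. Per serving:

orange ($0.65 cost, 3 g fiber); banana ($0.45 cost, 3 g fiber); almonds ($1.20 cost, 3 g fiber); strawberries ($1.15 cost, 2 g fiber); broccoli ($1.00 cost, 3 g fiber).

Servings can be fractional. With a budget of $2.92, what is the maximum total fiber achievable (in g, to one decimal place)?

Fiber per dollar: banana 6.667, orange 4.615, broccoli 3, almonds 2.5, strawberries 1.739.
With no serving limits, spend the whole cost allowance on banana: $2.92 / $0.45 × 3 g = 19.5 g.

19.5 g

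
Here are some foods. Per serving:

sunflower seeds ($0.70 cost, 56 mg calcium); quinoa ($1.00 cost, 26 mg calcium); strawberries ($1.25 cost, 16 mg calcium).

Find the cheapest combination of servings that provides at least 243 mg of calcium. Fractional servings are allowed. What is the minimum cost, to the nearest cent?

$3.04

Cost per mg of calcium: sunflower seeds $0.0125, quinoa $0.0385, strawberries $0.0781.
With no serving limits, use only sunflower seeds: 243 mg / 56 mg = 4.339 servings × $0.70 = $3.04.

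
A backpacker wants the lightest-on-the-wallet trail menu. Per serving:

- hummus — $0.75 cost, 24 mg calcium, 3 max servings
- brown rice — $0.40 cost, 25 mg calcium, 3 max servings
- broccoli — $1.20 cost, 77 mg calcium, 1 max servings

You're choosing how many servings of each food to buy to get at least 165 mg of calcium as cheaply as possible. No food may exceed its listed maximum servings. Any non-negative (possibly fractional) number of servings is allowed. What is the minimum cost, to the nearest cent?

$2.81

Cost per mg of calcium: broccoli $0.0156, brown rice $0.0160, hummus $0.0312.
Take 1 serving of broccoli: +77.0 mg calcium for $1.20 (total $1.20, still need 88.0 mg).
Take 3 servings of brown rice: +75.0 mg calcium for $1.20 (total $2.40, still need 13.0 mg).
Take 0.5417 servings of hummus: +13.0 mg calcium for $0.41 (total $2.81, still need 0.0 mg).
Greedy by cheapest-per-mg is optimal for a single linear constraint, so the minimum cost is $2.81.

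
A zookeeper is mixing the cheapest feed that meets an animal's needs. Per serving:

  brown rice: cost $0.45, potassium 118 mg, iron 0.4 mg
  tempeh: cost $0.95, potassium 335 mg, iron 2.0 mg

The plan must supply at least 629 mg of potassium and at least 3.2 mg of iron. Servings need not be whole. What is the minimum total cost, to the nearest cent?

$1.78

A basic optimal solution has at most two foods positive. Try each food alone and each pair with both targets met exactly.
brown rice only: max(629/118, 3.2/0.4) = 8 servings → $3.60.
tempeh only: max(629/335, 3.2/2.0) = 1.878 servings → $1.78.
brown rice + tempeh with both tight: 1.824 servings and 1.235 servings → $1.99.
So the least-cost plan costs $1.78.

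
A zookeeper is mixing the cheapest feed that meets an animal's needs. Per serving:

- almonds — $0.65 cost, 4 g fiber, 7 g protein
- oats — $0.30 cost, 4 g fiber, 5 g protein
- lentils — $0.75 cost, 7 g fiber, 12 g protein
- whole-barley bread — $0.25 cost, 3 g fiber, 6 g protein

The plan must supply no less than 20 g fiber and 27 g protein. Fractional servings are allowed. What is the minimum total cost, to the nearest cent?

For a min-cost LP with two ≥-constraints, a basic feasible solution has at most two positive variables.
almonds only: max(20/4, 27/7) = 5 servings → $3.25.
oats only: max(20/4, 27/5) = 5.4 servings → $1.62.
lentils only: max(20/7, 27/12) = 2.857 servings → $2.14.
whole-barley bread only: max(20/3, 27/6) = 6.667 servings → $1.67.
almonds + oats with both tight: 1 serving and 4 servings → $1.85.
almonds + lentils: the both-tight solution has a negative serving — not a feasible corner.
almonds + whole-barley bread: the both-tight solution has a negative serving — not a feasible corner.
oats + lentils with both tight: 3.923 servings and 0.6154 servings → $1.64.
oats + whole-barley bread with both tight: 4.333 servings and 0.8889 servings → $1.52.
lentils + whole-barley bread: intersection lies outside the first quadrant.
The minimum over all feasible corners is $1.52.

$1.52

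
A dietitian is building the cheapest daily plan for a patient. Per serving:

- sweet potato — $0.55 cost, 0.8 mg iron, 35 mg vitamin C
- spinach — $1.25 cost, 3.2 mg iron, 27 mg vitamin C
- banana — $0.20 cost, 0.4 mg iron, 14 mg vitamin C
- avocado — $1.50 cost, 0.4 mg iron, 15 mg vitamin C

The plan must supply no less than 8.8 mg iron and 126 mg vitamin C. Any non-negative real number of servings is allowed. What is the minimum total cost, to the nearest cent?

$3.65

An LP optimum is at a vertex; with two nutrient constraints at most two foods are used. Check each candidate.
sweet potato only: max(8.8/0.8, 126/35) = 11 servings → $6.05.
spinach only: max(8.8/3.2, 126/27) = 4.667 servings → $5.83.
banana only: max(8.8/0.4, 126/14) = 22 servings → $4.40.
avocado only: max(8.8/0.4, 126/15) = 22 servings → $33.00.
sweet potato + spinach with both tight: 1.832 servings and 2.292 servings → $3.87.
sweet potato + banana: the both-tight solution has a negative serving — not a feasible corner.
sweet potato + avocado: intersection lies outside the first quadrant.
spinach + banana with both tight: 2.141 servings and 4.871 servings → $3.65.
spinach + avocado with both tight: 2.194 servings and 4.452 servings → $9.42.
banana + avocado with both targets exact would need a negative amount; discard.
The minimum over all feasible corners is $3.65.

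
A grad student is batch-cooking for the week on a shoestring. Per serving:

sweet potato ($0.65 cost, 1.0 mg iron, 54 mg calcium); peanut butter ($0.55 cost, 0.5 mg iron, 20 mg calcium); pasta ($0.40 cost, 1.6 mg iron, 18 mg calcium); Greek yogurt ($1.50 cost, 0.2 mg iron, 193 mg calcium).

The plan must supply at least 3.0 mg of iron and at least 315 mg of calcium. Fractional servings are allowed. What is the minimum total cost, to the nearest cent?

sweet potato only: max(3.0/1.0, 315/54) = 5.833 servings → $3.79.
peanut butter only: max(3.0/0.5, 315/20) = 15.75 servings → $8.66.
pasta only: max(3.0/1.6, 315/18) = 17.5 servings → $7.00.
Greek yogurt only: max(3.0/0.2, 315/193) = 15 servings → $22.50.
sweet potato + peanut butter with both targets exact would need a negative amount; discard.
sweet potato + pasta: the both-tight solution has a negative serving — not a feasible corner.
sweet potato + Greek yogurt with both tight: 2.832 servings and 0.8397 servings → $3.10.
peanut butter + pasta with both targets exact would need a negative amount; discard.
peanut butter + Greek yogurt with both tight: 5.578 servings and 1.054 servings → $4.65.
pasta + Greek yogurt with both tight: 1.691 servings and 1.474 servings → $2.89.
The minimum over all feasible corners is $2.89.

$2.89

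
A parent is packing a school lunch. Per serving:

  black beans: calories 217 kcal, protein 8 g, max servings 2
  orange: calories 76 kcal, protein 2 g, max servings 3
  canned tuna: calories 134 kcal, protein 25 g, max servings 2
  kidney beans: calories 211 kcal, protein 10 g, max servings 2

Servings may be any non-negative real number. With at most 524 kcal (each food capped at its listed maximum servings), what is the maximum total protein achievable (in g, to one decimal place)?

62.1 g

Protein per kcal: canned tuna 0.1866, kidney beans 0.04739, black beans 0.03687, orange 0.02632.
Take 2 servings of canned tuna: uses 268 kcal, +50.0 g protein (running total 50.0 g).
Take 1.213 servings of kidney beans: uses 256 kcal, +12.1 g protein (running total 62.1 g).
Filling greedily by protein-per-kcal is optimal for one linear limit, giving 62.1 g.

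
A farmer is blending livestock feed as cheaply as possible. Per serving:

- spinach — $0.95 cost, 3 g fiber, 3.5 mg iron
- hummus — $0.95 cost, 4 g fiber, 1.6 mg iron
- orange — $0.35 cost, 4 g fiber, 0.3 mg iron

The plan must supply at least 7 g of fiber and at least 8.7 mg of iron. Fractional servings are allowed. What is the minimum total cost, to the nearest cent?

For a min-cost LP with two ≥-constraints, a basic feasible solution has at most two positive variables.
spinach only: max(7/3, 8.7/3.5) = 2.486 servings → $2.36.
hummus only: max(7/4, 8.7/1.6) = 5.438 servings → $5.17.
orange only: max(7/4, 8.7/0.3) = 29 servings → $10.15.
spinach + hummus: intersection lies outside the first quadrant.
spinach + orange: the both-tight solution has a negative serving — not a feasible corner.
hummus + orange with both targets exact would need a negative amount; discard.
The minimum over all feasible corners is $2.36.

$2.36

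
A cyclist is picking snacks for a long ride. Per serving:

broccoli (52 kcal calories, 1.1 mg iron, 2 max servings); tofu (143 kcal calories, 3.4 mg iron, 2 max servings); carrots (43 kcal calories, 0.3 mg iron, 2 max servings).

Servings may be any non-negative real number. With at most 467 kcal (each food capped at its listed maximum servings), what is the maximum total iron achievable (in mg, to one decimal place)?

Iron per kcal: tofu 0.02378, broccoli 0.02115, carrots 0.006977.
Take 2 servings of tofu: uses 286 kcal, +6.8 mg iron (running total 6.8 mg).
Take 2 servings of broccoli: uses 104 kcal, +2.2 mg iron (running total 9.0 mg).
Take 1.791 servings of carrots: uses 77 kcal, +0.5 mg iron (running total 9.5 mg).
Greedy by best ratio exhausts the calories allowance optimally: 9.5 mg.

9.5 mg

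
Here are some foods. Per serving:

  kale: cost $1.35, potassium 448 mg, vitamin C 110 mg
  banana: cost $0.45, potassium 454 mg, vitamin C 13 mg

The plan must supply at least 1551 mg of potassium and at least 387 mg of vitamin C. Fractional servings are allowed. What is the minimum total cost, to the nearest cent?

$4.75

For a min-cost LP with two ≥-constraints, a basic feasible solution has at most two positive variables.
kale only: max(1551/448, 387/110) = 3.518 servings → $4.75.
banana only: max(1551/454, 387/13) = 29.77 servings → $13.40.
kale + banana: the both-tight solution has a negative serving — not a feasible corner.
So the least-cost plan costs $4.75.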